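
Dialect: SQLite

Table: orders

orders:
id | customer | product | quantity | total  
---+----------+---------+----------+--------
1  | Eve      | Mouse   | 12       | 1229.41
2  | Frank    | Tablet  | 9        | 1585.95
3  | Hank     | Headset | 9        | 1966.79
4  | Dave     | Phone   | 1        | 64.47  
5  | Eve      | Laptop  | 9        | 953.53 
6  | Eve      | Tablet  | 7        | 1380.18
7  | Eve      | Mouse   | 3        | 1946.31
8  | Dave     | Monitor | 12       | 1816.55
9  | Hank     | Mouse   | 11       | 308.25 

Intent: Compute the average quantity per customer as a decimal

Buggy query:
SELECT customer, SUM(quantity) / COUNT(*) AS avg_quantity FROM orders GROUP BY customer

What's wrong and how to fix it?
Bug: SUM(quantity) and COUNT(*) are both integers; the division truncates the fractional part

Fix: Multiply by 1.0 (or CAST to REAL) to force floating-point division

Corrected query:
SELECT customer, SUM(quantity) * 1.0 / COUNT(*) AS avg_quantity FROM orders GROUP BY customer

Result:
customer | avg_quantity
---------+-------------
Dave     | 6.5         
Eve      | 7.75        
Frank    | 9           
Hank     | 10          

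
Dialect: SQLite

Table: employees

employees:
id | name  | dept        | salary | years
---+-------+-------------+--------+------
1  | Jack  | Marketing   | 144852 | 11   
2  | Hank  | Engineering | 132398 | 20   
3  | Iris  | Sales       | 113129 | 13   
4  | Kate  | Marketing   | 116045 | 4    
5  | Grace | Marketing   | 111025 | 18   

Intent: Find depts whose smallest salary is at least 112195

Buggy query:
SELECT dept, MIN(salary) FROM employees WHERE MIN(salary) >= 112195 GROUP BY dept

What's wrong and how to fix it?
Bug: MIN() in WHERE is a misuse of aggregate

Fix: Use HAVING for the per-group MIN condition

Corrected query:
SELECT dept, MIN(salary) FROM employees GROUP BY dept HAVING MIN(salary) >= 112195

Result:
dept        | MIN(salary)
------------+------------
Engineering | 132398     
Sales       | 113129     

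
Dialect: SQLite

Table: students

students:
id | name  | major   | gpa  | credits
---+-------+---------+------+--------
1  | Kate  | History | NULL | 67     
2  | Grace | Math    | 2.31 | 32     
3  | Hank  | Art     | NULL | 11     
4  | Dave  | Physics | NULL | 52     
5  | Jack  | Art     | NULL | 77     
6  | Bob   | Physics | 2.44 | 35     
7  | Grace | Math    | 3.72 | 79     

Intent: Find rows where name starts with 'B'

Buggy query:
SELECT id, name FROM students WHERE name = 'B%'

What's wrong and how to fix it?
Bug: Wildcards only work with LIKE; '=' treats '%' as a literal character

Fix: Replace '=' with LIKE so 'B%' is treated as a pattern

Corrected query:
SELECT id, name FROM students WHERE name LIKE 'B%'

Result:
id | name
---+-----
6  | Bob 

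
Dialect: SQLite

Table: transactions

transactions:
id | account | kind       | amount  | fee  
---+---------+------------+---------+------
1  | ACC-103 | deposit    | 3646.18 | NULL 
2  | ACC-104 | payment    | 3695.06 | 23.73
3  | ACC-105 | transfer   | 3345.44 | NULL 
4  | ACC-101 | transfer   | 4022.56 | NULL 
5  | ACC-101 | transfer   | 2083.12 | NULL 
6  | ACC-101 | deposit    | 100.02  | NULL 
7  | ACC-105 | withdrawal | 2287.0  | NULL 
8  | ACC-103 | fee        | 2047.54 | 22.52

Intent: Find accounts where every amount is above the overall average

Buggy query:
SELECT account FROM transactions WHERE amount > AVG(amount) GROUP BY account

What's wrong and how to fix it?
Bug: WHERE evaluates per row before aggregation, so AVG() is unavailable

Fix: Compute the overall average in a scalar subquery and compare each group's MIN against it in HAVING

Corrected query:
SELECT account FROM transactions GROUP BY account HAVING MIN(amount) > (SELECT AVG(amount) FROM transactions)

Result:
account
-------
ACC-104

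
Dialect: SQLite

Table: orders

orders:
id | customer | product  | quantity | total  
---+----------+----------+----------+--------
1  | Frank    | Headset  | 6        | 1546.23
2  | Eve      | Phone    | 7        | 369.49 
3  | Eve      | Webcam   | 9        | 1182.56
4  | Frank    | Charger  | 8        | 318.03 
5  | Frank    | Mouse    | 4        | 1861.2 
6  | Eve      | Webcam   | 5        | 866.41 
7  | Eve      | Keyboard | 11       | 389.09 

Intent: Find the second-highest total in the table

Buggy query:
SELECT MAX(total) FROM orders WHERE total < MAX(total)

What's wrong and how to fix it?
Bug: The inner MAX is an aggregate inside WHERE, which is not allowed

Fix: Compute the overall MAX in a subquery, then take MAX of rows below it

Corrected query:
SELECT MAX(total) FROM orders WHERE total < (SELECT MAX(total) FROM orders)

Result:
MAX(total)
----------
1546.23   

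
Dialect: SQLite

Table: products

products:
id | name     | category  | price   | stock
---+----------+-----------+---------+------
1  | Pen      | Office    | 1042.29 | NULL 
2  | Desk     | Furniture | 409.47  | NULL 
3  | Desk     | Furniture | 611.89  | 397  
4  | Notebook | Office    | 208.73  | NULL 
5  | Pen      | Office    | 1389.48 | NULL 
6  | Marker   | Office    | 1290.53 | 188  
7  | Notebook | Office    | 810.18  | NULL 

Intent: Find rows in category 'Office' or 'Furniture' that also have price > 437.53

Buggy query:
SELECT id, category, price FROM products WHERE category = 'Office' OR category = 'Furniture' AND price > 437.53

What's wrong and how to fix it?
Bug: AND binds tighter than OR, so this parses as category = 'Office' OR (category = 'Furniture' AND price > 437.53)

Fix: Group the OR with parentheses (or use IN), then AND the threshold

Corrected query:
SELECT id, category, price FROM products WHERE (category = 'Office' OR category = 'Furniture') AND price > 437.53

Result:
id | category  | price  
---+-----------+--------
1  | Office    | 1042.29
3  | Furniture | 611.89 
5  | Office    | 1389.48
6  | Office    | 1290.53
7  | Office    | 810.18 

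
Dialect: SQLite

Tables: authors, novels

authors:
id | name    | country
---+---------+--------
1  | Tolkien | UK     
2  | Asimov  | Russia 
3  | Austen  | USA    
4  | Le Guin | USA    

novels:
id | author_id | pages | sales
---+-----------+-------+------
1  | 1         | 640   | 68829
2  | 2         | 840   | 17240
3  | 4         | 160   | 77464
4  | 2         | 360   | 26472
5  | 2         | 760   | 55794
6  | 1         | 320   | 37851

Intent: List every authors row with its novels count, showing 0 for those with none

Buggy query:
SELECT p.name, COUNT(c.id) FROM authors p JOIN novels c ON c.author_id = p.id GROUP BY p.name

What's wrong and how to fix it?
Bug: INNER JOIN drops authors rows that have no matching novels rows

Fix: Use LEFT JOIN so parents without children still appear (COUNT(c.id) gives 0)

Corrected query:
SELECT p.name, COUNT(c.id) FROM authors p LEFT JOIN novels c ON c.author_id = p.id GROUP BY p.name

Result:
name    | COUNT(c.id)
--------+------------
Asimov  | 3          
Austen  | 0          
Le Guin | 1          
Tolkien | 2          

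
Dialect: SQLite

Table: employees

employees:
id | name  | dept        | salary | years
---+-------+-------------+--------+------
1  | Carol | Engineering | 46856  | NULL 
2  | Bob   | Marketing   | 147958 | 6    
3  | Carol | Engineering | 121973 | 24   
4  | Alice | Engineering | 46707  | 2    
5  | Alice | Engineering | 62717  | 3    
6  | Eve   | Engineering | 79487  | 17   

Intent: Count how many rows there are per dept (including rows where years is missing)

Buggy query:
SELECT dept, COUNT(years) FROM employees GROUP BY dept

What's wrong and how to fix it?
Bug: COUNT(column) counts non-NULL values only; rows with NULL years aren't counted

Fix: Replace COUNT(years) with COUNT(*)

Corrected query:
SELECT dept, COUNT(*) FROM employees GROUP BY dept

Result:
dept        | COUNT(*)
------------+---------
Engineering | 5       
Marketing   | 1       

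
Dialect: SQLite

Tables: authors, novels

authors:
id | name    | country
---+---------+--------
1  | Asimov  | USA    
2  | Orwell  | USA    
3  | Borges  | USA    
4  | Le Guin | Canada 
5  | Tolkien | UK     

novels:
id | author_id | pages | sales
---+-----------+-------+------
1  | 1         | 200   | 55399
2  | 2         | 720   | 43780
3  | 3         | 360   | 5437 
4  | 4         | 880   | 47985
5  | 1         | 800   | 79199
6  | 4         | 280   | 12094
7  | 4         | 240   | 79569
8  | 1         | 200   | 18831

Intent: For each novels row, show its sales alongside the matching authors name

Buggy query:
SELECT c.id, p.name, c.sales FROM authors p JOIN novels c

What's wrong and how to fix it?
Bug: Missing join condition: each novels row is matched to all authors rows instead of just its own

Fix: Specify the join condition linking the foreign key to the parent id

Corrected query:
SELECT c.id, p.name, c.sales FROM authors p JOIN novels c ON c.author_id = p.id

Result:
id | name    | sales
---+---------+------
1  | Asimov  | 55399
2  | Orwell  | 43780
3  | Borges  | 5437 
4  | Le Guin | 47985
5  | Asimov  | 79199
6  | Le Guin | 12094
7  | Le Guin | 79569
8  | Asimov  | 18831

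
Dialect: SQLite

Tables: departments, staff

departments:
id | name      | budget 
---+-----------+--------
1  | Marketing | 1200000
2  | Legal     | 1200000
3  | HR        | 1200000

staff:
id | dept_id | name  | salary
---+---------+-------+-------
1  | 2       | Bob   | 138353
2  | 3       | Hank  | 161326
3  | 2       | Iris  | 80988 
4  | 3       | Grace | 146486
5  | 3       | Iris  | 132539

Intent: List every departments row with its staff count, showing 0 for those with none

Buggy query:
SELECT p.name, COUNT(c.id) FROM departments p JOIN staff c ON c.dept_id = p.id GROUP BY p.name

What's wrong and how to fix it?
Bug: An inner join excludes parents with zero children

Fix: Switch to LEFT JOIN to retain unmatched parent rows

Corrected query:
SELECT p.name, COUNT(c.id) FROM departments p LEFT JOIN staff c ON c.dept_id = p.id GROUP BY p.name

Result:
name      | COUNT(c.id)
----------+------------
HR        | 3          
Legal     | 2          
Marketing | 0          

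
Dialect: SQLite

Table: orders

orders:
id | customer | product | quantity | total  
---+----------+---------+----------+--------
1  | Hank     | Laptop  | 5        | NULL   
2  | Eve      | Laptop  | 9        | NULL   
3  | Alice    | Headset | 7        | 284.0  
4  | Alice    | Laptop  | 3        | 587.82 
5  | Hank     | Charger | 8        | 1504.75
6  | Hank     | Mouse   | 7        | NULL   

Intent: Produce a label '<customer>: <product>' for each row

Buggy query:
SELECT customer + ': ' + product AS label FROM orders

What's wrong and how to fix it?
Bug: '+' is numeric addition; on text columns SQLite converts them to 0 instead of concatenating

Fix: Replace + with || to concatenate text

Corrected query:
SELECT customer || ': ' || product AS label FROM orders

Result:
label         
--------------
Hank: Laptop  
Eve: Laptop   
Alice: Headset
Alice: Laptop 
Hank: Charger 
Hank: Mouse   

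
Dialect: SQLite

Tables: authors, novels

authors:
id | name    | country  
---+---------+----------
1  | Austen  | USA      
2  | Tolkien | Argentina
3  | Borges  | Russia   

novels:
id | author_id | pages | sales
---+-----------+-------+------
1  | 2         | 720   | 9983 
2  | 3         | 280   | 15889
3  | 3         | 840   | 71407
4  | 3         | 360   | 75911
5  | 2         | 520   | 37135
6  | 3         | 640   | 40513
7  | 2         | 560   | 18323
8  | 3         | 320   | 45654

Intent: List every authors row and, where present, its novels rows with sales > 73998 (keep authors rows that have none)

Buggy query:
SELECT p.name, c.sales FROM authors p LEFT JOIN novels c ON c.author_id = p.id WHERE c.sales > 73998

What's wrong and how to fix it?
Bug: Filtering c.sales in WHERE discards the NULL rows produced by LEFT JOIN, turning it into an inner join

Fix: Move the right-table condition into the ON clause so unmatched parents are kept

Corrected query:
SELECT p.name, c.sales FROM authors p LEFT JOIN novels c ON c.author_id = p.id AND c.sales > 73998

Result:
name    | sales
--------+------
Austen  | NULL 
Tolkien | NULL 
Borges  | 75911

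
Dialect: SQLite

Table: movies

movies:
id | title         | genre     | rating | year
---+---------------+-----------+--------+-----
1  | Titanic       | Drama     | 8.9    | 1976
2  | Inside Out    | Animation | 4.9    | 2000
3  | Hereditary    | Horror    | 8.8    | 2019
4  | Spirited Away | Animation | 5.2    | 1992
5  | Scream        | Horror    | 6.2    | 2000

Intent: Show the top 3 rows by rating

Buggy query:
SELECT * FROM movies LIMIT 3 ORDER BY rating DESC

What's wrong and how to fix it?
Bug: LIMIT must come after ORDER BY

Fix: Sort with ORDER BY, then apply LIMIT

Corrected query:
SELECT * FROM movies ORDER BY rating DESC LIMIT 3

Result:
id | title      | genre  | rating | year
---+------------+--------+--------+-----
1  | Titanic    | Drama  | 8.9    | 1976
3  | Hereditary | Horror | 8.8    | 2019
5  | Scream     | Horror | 6.2    | 2000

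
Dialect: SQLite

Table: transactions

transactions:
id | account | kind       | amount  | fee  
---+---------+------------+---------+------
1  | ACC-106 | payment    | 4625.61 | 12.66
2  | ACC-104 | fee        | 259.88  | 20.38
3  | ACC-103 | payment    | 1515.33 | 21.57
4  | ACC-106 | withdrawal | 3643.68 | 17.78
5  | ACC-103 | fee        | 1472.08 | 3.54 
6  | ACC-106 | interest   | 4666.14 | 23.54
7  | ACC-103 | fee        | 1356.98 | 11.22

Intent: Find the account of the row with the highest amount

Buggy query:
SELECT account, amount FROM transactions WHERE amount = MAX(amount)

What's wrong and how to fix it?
Bug: MAX(amount) is an aggregate and cannot be used directly in WHERE

Fix: Use a subquery: WHERE amount = (SELECT MAX(amount) FROM transactions)

Corrected query:
SELECT account, amount FROM transactions WHERE amount = (SELECT MAX(amount) FROM transactions)

Result:
account | amount 
--------+--------
ACC-106 | 4666.14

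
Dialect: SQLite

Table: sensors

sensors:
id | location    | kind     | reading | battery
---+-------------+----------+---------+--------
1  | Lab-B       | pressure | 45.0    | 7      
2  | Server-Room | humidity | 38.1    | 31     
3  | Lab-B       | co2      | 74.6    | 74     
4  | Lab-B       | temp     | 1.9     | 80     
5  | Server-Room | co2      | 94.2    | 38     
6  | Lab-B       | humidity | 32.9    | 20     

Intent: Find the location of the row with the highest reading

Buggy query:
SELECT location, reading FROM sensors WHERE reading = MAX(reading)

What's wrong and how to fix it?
Bug: MAX(reading) is an aggregate and cannot be used directly in WHERE

Fix: Wrap MAX in a scalar subquery so WHERE compares against a single value

Corrected query:
SELECT location, reading FROM sensors WHERE reading = (SELECT MAX(reading) FROM sensors)

Result:
location    | reading
------------+--------
Server-Room | 94.2   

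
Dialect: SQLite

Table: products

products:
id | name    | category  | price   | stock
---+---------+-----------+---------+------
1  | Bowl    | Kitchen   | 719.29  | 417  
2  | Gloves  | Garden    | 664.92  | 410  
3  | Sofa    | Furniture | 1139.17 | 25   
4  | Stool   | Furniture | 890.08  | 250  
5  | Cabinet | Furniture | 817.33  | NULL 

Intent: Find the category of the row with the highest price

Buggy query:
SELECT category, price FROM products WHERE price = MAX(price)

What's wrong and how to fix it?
Bug: MAX(price) is an aggregate and cannot be used directly in WHERE

Fix: Use a subquery: WHERE price = (SELECT MAX(price) FROM products)

Corrected query:
SELECT category, price FROM products WHERE price = (SELECT MAX(price) FROM products)

Result:
category  | price  
----------+--------
Furniture | 1139.17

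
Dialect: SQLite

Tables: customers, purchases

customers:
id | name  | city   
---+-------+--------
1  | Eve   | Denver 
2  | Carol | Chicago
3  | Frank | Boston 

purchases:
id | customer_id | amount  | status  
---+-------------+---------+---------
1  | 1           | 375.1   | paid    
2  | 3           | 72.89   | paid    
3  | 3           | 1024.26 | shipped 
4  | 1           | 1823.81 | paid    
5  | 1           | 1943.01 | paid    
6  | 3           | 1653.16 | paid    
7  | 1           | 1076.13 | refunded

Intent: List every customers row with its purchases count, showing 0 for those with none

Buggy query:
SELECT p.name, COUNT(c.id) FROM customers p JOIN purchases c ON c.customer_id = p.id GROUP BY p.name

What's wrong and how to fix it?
Bug: An inner join excludes parents with zero children

Fix: Use LEFT JOIN so parents without children still appear (COUNT(c.id) gives 0)

Corrected query:
SELECT p.name, COUNT(c.id) FROM customers p LEFT JOIN purchases c ON c.customer_id = p.id GROUP BY p.name

Result:
name  | COUNT(c.id)
------+------------
Carol | 0          
Eve   | 4          
Frank | 3          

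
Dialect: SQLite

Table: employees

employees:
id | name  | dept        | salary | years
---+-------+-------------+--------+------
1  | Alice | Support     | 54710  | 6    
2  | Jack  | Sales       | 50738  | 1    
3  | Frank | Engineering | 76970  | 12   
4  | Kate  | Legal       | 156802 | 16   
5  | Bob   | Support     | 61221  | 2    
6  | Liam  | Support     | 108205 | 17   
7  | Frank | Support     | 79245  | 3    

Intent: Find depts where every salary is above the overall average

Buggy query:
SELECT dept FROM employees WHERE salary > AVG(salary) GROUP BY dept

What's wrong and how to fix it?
Bug: WHERE evaluates per row before aggregation, so AVG() is unavailable

Fix: Use a subquery for AVG and a HAVING MIN(...) filter so the condition holds for every row in the group

Corrected query:
SELECT dept FROM employees GROUP BY dept HAVING MIN(salary) > (SELECT AVG(salary) FROM employees)

Result:
dept 
-----
Legal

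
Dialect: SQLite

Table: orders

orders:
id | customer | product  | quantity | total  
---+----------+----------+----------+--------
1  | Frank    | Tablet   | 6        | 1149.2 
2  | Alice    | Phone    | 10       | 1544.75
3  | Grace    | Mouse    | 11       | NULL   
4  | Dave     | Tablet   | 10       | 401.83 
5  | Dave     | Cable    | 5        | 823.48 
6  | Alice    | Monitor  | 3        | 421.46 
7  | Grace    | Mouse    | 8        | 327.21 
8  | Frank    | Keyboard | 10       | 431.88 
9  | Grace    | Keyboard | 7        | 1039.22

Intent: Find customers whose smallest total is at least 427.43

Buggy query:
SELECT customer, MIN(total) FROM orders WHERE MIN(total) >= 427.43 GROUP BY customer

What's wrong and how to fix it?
Bug: Aggregates like MIN are computed per group after WHERE runs

Fix: Replace WHERE with HAVING after the GROUP BY

Corrected query:
SELECT customer, MIN(total) FROM orders GROUP BY customer HAVING MIN(total) >= 427.43

Result:
customer | MIN(total)
---------+-----------
Frank    | 431.88    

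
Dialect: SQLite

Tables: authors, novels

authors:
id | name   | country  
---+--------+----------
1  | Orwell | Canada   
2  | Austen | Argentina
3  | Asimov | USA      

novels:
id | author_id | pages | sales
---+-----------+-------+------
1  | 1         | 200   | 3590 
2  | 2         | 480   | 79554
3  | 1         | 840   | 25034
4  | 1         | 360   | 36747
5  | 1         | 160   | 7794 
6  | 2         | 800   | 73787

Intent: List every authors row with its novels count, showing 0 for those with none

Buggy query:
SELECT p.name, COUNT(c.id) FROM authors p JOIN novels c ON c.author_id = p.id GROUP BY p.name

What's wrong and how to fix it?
Bug: An inner join excludes parents with zero children

Fix: Use LEFT JOIN so parents without children still appear (COUNT(c.id) gives 0)

Corrected query:
SELECT p.name, COUNT(c.id) FROM authors p LEFT JOIN novels c ON c.author_id = p.id GROUP BY p.name

Result:
name   | COUNT(c.id)
-------+------------
Asimov | 0          
Austen | 2          
Orwell | 4          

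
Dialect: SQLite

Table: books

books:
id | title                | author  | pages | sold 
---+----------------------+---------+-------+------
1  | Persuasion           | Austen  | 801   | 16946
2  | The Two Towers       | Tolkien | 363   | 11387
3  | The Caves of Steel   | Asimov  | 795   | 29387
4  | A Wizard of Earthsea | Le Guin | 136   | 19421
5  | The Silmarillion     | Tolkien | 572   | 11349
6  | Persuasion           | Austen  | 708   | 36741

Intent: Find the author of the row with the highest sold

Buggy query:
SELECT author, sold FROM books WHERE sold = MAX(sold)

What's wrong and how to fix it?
Bug: WHERE is evaluated per row; an aggregate over the whole table isn't defined there

Fix: Wrap MAX in a scalar subquery so WHERE compares against a single value

Corrected query:
SELECT author, sold FROM books WHERE sold = (SELECT MAX(sold) FROM books)

Result:
author | sold 
-------+------
Austen | 36741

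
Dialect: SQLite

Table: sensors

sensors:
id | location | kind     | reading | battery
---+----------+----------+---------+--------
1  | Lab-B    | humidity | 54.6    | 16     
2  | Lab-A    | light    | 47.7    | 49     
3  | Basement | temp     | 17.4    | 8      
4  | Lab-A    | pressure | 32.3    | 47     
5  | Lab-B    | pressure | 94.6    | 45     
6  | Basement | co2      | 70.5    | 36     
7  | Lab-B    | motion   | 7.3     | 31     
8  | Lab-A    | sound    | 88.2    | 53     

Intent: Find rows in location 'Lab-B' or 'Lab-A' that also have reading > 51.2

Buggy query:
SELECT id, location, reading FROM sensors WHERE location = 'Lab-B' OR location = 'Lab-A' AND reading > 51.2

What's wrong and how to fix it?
Bug: Without parentheses, AND is evaluated before OR, so the reading filter only applies to the 'Lab-A' branch

Fix: Group the OR with parentheses (or use IN), then AND the threshold

Corrected query:
SELECT id, location, reading FROM sensors WHERE (location = 'Lab-B' OR location = 'Lab-A') AND reading > 51.2

Result:
id | location | reading
---+----------+--------
1  | Lab-B    | 54.6   
5  | Lab-B    | 94.6   
8  | Lab-A    | 88.2   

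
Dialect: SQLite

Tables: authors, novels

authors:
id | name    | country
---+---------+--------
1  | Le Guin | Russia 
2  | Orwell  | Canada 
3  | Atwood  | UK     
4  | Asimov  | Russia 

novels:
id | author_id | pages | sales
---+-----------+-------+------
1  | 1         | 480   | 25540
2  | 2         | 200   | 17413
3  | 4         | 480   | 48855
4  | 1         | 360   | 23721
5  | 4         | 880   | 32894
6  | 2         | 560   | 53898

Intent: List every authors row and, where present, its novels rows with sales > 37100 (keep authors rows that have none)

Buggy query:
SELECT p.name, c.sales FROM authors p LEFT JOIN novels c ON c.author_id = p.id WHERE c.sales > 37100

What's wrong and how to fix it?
Bug: A WHERE condition on the right-hand table after LEFT JOIN drops unmatched parents

Fix: Move the right-table condition into the ON clause so unmatched parents are kept

Corrected query:
SELECT p.name, c.sales FROM authors p LEFT JOIN novels c ON c.author_id = p.id AND c.sales > 37100

Result:
name    | sales
--------+------
Le Guin | NULL 
Orwell  | 53898
Atwood  | NULL 
Asimov  | 48855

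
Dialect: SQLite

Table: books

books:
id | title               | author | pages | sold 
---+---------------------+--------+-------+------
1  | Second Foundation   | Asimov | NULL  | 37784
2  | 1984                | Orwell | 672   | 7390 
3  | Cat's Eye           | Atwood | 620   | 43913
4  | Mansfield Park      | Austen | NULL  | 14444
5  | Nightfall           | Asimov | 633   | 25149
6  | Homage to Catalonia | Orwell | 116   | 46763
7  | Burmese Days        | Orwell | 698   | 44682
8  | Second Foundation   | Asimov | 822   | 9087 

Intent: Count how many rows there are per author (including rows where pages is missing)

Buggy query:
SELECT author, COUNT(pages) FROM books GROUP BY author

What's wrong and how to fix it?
Bug: COUNT(column) counts non-NULL values only; rows with NULL pages aren't counted

Fix: Replace COUNT(pages) with COUNT(*)

Corrected query:
SELECT author, COUNT(*) FROM books GROUP BY author

Result:
author | COUNT(*)
-------+---------
Asimov | 3       
Atwood | 1       
Austen | 1       
Orwell | 3       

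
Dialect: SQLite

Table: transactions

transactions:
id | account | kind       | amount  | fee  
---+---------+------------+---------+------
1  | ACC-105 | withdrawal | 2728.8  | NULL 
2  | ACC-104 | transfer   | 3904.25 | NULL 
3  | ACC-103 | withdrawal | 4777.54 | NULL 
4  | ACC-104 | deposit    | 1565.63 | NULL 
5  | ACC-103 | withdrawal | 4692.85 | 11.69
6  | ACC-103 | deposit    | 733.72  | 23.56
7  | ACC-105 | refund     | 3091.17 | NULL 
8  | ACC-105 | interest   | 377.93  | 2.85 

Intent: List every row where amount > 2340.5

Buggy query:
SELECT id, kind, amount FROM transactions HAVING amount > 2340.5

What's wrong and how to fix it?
Bug: This is a non-aggregate query (no GROUP BY, no aggregates), so in SQLite the HAVING clause is invalid here; a row-level condition belongs in WHERE

Fix: Replace HAVING with WHERE since the condition applies to individual rows

Corrected query:
SELECT id, kind, amount FROM transactions WHERE amount > 2340.5

Result:
id | kind       | amount 
---+------------+--------
1  | withdrawal | 2728.8 
2  | transfer   | 3904.25
3  | withdrawal | 4777.54
5  | withdrawal | 4692.85
7  | refund     | 3091.17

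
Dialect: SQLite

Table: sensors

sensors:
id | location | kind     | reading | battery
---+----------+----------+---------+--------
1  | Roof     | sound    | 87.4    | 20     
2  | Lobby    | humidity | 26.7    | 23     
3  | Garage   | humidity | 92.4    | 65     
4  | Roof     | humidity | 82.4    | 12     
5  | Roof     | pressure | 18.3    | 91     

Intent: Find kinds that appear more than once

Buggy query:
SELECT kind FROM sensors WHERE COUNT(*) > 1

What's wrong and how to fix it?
Bug: COUNT(*) is an aggregate and cannot be used in WHERE

Fix: GROUP BY kind, then filter groups with HAVING COUNT(*) > 1

Corrected query:
SELECT kind FROM sensors GROUP BY kind HAVING COUNT(*) > 1

Result:
kind    
--------
humidity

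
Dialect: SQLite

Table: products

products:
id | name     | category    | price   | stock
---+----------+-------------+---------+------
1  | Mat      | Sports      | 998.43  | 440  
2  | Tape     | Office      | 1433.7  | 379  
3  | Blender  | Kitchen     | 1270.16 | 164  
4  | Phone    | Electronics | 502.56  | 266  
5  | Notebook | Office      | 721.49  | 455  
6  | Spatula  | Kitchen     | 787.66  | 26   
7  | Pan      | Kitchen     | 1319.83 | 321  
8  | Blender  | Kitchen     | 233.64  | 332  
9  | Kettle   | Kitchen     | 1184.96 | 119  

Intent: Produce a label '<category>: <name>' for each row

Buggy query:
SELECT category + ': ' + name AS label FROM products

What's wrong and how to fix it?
Bug: '+' is numeric addition; on text columns SQLite converts them to 0 instead of concatenating

Fix: Use the || operator for string concatenation

Corrected query:
SELECT category || ': ' || name AS label FROM products

Result:
label             
------------------
Sports: Mat       
Office: Tape      
Kitchen: Blender  
Electronics: Phone
Office: Notebook  
Kitchen: Spatula  
Kitchen: Pan      
Kitchen: Blender  
Kitchen: Kettle   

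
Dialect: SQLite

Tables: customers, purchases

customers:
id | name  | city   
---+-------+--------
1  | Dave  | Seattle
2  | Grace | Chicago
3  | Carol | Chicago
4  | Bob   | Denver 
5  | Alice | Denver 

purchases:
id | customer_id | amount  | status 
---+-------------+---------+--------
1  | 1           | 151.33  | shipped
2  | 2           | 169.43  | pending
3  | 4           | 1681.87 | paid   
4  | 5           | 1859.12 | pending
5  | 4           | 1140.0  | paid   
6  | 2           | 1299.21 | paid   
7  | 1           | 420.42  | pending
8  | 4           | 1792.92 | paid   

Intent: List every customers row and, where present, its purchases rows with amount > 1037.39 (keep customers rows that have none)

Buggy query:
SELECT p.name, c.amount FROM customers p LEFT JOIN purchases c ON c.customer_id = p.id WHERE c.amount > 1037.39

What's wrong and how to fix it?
Bug: A WHERE condition on the right-hand table after LEFT JOIN drops unmatched parents

Fix: Put 'c.amount > 1037.39' in the JOIN's ON clause instead of WHERE

Corrected query:
SELECT p.name, c.amount FROM customers p LEFT JOIN purchases c ON c.customer_id = p.id AND c.amount > 1037.39

Result:
name  | amount 
------+--------
Dave  | NULL   
Grace | 1299.21
Carol | NULL   
Bob   | 1140   
Bob   | 1681.87
Bob   | 1792.92
Alice | 1859.12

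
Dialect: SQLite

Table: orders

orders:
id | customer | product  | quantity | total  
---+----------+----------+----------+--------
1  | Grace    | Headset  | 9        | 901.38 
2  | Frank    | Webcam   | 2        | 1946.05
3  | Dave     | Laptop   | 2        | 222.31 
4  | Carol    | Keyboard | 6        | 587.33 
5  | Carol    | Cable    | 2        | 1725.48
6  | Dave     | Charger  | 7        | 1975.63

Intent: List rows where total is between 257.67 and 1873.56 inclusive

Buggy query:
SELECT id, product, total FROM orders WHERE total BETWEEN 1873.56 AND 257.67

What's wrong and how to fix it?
Bug: BETWEEN expects the lower bound first; with 1873.56 AND 257.67 the range is empty

Fix: Swap the bounds so the smaller value comes first

Corrected query:
SELECT id, product, total FROM orders WHERE total BETWEEN 257.67 AND 1873.56

Result:
id | product  | total  
---+----------+--------
1  | Headset  | 901.38 
4  | Keyboard | 587.33 
5  | Cable    | 1725.48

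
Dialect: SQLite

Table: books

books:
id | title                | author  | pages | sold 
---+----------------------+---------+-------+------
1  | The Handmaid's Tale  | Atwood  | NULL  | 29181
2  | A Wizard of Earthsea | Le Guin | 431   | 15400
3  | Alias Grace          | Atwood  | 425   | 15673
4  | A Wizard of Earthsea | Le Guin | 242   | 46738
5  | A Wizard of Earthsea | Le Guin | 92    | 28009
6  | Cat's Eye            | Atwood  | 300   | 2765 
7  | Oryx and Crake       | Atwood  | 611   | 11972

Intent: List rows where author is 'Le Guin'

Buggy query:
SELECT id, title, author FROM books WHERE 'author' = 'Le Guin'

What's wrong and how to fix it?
Bug: 'author' in single quotes is a string literal, not the column; the comparison is literal-vs-literal and never true

Fix: Remove the quotes around the column name (or use double quotes for an identifier)

Corrected query:
SELECT id, title, author FROM books WHERE author = 'Le Guin'

Result:
id | title                | author 
---+----------------------+--------
2  | A Wizard of Earthsea | Le Guin
4  | A Wizard of Earthsea | Le Guin
5  | A Wizard of Earthsea | Le Guin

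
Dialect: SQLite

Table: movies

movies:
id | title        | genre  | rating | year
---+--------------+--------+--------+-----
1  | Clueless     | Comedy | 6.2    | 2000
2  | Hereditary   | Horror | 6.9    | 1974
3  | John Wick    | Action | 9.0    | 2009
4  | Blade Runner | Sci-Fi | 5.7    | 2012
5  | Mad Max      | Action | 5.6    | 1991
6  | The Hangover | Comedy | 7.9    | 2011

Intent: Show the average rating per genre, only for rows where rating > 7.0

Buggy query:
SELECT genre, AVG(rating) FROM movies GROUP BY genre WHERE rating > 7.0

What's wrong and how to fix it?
Bug: WHERE cannot follow GROUP BY

Fix: Place WHERE between FROM and GROUP BY

Corrected query:
SELECT genre, AVG(rating) FROM movies WHERE rating > 7.0 GROUP BY genre

Result:
genre  | AVG(rating)
-------+------------
Action | 9          
Comedy | 7.9        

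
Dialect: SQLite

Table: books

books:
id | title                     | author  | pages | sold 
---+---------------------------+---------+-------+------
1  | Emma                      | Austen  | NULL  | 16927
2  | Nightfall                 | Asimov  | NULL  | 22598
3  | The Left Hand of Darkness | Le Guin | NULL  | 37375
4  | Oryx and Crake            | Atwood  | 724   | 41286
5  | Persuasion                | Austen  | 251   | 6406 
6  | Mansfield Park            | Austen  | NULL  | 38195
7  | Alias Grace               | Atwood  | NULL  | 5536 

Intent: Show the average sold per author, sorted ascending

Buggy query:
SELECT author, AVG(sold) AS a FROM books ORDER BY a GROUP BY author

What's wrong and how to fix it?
Bug: ORDER BY appears before GROUP BY; SQL clause order requires GROUP BY first

Fix: Move ORDER BY to the end, after GROUP BY

Corrected query:
SELECT author, AVG(sold) AS a FROM books GROUP BY author ORDER BY a

Result:
author  | a           
--------+-------------
Austen  | 20509.333333
Asimov  | 22598       
Atwood  | 23411       
Le Guin | 37375       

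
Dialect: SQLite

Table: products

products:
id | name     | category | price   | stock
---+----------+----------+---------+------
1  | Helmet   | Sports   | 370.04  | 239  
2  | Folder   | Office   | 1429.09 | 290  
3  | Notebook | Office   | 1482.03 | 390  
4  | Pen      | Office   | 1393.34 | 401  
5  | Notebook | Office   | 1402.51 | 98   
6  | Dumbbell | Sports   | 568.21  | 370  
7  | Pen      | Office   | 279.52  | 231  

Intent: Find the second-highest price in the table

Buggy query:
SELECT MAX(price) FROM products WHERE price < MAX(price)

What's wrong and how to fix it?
Bug: MAX(price) on the right of the comparison is an aggregate-in-WHERE error

Fix: Put the inner MAX in a scalar subquery

Corrected query:
SELECT MAX(price) FROM products WHERE price < (SELECT MAX(price) FROM products)

Result:
MAX(price)
----------
1429.09   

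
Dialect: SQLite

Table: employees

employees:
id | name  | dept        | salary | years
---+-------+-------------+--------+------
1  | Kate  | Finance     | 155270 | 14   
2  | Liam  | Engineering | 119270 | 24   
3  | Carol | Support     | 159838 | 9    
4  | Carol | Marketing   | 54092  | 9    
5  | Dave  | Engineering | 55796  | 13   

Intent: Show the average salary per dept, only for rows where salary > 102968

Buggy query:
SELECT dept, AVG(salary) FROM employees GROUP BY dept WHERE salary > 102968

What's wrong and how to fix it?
Bug: WHERE cannot follow GROUP BY

Fix: Place WHERE between FROM and GROUP BY

Corrected query:
SELECT dept, AVG(salary) FROM employees WHERE salary > 102968 GROUP BY dept

Result:
dept        | AVG(salary)
------------+------------
Engineering | 119270     
Finance     | 155270     
Support     | 159838     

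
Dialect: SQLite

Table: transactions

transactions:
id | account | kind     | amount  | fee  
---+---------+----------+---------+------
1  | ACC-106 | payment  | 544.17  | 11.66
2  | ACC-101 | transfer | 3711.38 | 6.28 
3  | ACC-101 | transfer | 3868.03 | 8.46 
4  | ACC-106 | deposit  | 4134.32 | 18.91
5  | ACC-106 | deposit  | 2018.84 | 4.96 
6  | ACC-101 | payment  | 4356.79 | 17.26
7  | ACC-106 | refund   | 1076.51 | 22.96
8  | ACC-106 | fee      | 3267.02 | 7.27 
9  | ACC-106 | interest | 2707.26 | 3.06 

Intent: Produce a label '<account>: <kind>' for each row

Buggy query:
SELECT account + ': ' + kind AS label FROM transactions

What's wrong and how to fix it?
Bug: '+' is numeric addition; on text columns SQLite converts them to 0 instead of concatenating

Fix: Replace + with || to concatenate text

Corrected query:
SELECT account || ': ' || kind AS label FROM transactions

Result:
label            
-----------------
ACC-106: payment 
ACC-101: transfer
ACC-101: transfer
ACC-106: deposit 
ACC-106: deposit 
ACC-101: payment 
ACC-106: refund  
ACC-106: fee     
ACC-106: interest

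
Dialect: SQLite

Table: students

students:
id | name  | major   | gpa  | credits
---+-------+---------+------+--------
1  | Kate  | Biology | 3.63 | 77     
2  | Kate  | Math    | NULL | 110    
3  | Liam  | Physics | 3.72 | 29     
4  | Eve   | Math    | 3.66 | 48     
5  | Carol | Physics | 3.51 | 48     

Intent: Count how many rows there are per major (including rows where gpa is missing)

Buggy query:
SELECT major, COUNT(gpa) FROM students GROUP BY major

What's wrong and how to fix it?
Bug: COUNT(gpa) skips NULLs, so groups with missing gpa are undercounted

Fix: Replace COUNT(gpa) with COUNT(*)

Corrected query:
SELECT major, COUNT(*) FROM students GROUP BY major

Result:
major   | COUNT(*)
--------+---------
Biology | 1       
Math    | 2       
Physics | 2       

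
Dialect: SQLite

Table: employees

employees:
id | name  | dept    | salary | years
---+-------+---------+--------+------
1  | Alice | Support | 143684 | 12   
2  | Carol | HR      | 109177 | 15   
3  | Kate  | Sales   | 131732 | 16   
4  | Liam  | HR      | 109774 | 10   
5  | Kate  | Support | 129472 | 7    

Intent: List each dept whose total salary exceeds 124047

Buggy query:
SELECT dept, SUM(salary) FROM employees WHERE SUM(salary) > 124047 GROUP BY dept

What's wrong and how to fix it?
Bug: SUM(salary) is an aggregate, but WHERE filters rows before aggregation

Fix: Move the aggregate condition to a HAVING clause

Corrected query:
SELECT dept, SUM(salary) FROM employees GROUP BY dept HAVING SUM(salary) > 124047

Result:
dept    | SUM(salary)
--------+------------
HR      | 218951     
Sales   | 131732     
Support | 273156     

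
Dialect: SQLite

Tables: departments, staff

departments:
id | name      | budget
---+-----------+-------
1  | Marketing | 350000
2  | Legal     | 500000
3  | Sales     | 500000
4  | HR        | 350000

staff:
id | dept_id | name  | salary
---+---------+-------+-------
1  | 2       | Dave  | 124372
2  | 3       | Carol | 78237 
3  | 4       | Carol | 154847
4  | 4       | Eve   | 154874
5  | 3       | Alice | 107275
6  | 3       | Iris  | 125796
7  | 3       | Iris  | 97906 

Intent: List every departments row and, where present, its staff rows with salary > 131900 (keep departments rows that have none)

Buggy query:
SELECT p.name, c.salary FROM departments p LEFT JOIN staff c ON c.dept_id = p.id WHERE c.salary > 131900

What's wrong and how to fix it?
Bug: A WHERE condition on the right-hand table after LEFT JOIN drops unmatched parents

Fix: Put 'c.salary > 131900' in the JOIN's ON clause instead of WHERE

Corrected query:
SELECT p.name, c.salary FROM departments p LEFT JOIN staff c ON c.dept_id = p.id AND c.salary > 131900

Result:
name      | salary
----------+-------
Marketing | NULL  
Legal     | NULL  
Sales     | NULL  
HR        | 154847
HR        | 154874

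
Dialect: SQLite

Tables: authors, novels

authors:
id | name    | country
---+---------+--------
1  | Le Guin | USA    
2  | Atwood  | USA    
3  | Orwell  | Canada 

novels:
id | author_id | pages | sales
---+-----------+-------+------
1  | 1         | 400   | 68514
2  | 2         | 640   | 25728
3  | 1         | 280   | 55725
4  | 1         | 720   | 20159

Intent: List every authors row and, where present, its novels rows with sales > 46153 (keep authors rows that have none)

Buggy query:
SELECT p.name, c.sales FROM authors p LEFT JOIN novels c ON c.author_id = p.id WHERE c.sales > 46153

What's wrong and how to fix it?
Bug: Filtering c.sales in WHERE discards the NULL rows produced by LEFT JOIN, turning it into an inner join

Fix: Move the right-table condition into the ON clause so unmatched parents are kept

Corrected query:
SELECT p.name, c.sales FROM authors p LEFT JOIN novels c ON c.author_id = p.id AND c.sales > 46153

Result:
name    | sales
--------+------
Le Guin | 55725
Le Guin | 68514
Atwood  | NULL 
Orwell  | NULL 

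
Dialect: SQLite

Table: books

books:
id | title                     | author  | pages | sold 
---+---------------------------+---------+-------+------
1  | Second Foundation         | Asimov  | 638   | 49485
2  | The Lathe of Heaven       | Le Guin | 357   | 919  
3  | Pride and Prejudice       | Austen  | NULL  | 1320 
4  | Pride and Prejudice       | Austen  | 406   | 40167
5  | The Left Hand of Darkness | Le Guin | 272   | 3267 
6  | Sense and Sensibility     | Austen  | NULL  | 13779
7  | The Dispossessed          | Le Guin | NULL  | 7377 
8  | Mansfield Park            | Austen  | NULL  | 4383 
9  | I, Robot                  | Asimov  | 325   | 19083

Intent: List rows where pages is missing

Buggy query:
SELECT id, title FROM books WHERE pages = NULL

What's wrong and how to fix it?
Bug: '= NULL' is always unknown in SQL three-valued logic, so no rows match

Fix: Use IS NULL to test for NULL

Corrected query:
SELECT id, title FROM books WHERE pages IS NULL

Result:
id | title                
---+----------------------
3  | Pride and Prejudice  
6  | Sense and Sensibility
7  | The Dispossessed     
8  | Mansfield Park       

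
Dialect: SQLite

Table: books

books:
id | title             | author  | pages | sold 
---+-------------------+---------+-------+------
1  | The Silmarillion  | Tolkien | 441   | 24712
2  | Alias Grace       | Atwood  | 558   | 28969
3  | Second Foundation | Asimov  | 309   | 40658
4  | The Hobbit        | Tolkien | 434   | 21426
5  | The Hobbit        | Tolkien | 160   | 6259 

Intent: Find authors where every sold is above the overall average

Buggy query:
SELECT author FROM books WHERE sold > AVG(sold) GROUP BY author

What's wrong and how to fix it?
Bug: WHERE evaluates per row before aggregation, so AVG() is unavailable

Fix: Compute the overall average in a scalar subquery and compare each group's MIN against it in HAVING

Corrected query:
SELECT author FROM books GROUP BY author HAVING MIN(sold) > (SELECT AVG(sold) FROM books)

Result:
author
------
Asimov
Atwood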